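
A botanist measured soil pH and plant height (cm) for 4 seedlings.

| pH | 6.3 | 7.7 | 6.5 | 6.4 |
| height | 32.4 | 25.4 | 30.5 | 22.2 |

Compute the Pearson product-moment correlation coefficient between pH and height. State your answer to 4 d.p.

-0.3358

n = 4, Σx = 26.9, Σy = 110.5, Σx² = 182.19, Σy² = 3118.01, Σxy = 740.03
nΣxy − ΣxΣy = 2960.12 − 2972.45 = -12.33
nΣx² − (Σx)² = 728.76 − 723.61 = 5.15; nΣy² − (Σy)² = 12472.04 − 12210.25 = 261.79
r = -12.33 / √(5.15 × 261.79) = -12.33 / 36.7181 ≈ -0.3358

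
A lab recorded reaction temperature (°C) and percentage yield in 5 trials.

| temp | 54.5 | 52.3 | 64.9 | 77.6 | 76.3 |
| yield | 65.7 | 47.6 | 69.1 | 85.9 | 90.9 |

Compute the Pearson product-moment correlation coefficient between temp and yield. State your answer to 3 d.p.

0.938

n = 5, Σx = 325.6, Σy = 359.2, Σx² = 21761, Σy² = 26998.68, Σxy = 24156.23
nΣxy − ΣxΣy = 120781.15 − 116955.52 = 3825.63
nΣx² − (Σx)² = 108805 − 106015.36 = 2789.64; nΣy² − (Σy)² = 134993.4 − 129024.64 = 5968.76
r = 3825.63 / √(2789.64 × 5968.76) = 3825.63 / 4080.5259 ≈ 0.938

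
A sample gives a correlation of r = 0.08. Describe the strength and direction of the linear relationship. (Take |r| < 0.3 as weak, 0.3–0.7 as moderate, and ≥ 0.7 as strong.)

r = 0.08 > 0 so the relationship is positive.
|r| = 0.08, which falls in the weak range.

weak positive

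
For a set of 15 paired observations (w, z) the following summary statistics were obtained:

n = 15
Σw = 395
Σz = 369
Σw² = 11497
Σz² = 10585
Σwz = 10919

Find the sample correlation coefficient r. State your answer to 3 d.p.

0.935

r = (nΣwz − ΣwΣz) / √[(nΣw² − (Σw)²)(nΣz² − (Σz)²)]
Numerator: 15×10919 − 395×369 = 18030
Denominator: √[(172455 − 156025)(158775 − 136161)] = √[16430 × 22614] = 19275.5809
r = 18030 / 19275.5809 ≈ 0.935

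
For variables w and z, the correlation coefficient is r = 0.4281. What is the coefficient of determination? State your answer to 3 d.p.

0.183

r² = (0.4281)² = 0.183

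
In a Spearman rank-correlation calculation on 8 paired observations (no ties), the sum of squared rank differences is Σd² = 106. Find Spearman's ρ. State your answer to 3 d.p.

ρ = 1 − 6Σd² / [n(n²−1)] = 1 − 6×106 / (8×63)
  = 1 − 636/504 = 1 − 1.2619 ≈ -0.262

-0.262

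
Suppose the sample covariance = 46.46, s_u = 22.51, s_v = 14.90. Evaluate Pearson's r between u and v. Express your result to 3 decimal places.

0.139

r = Cov(u,v) / (s_u · s_v) = 46.46 / (22.51 × 14.90)
  = 46.46 / 335.3990 ≈ 0.139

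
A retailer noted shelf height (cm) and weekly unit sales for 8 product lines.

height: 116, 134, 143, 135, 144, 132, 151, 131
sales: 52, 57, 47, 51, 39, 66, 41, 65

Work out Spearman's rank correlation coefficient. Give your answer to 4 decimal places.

Rank height: 1, 4, 6, 5, 7, 3, 8, 2
Rank sales: 5, 6, 3, 4, 1, 8, 2, 7
d = rank(height) − rank(sales): -4, -2, 3, 1, 6, -5, 6, -5; Σd² = 152
ρ = 1 − 6Σd² / [n(n²−1)] = 1 − 6×152 / (8×63) = 1 − 912/504 ≈ -0.8095

-0.8095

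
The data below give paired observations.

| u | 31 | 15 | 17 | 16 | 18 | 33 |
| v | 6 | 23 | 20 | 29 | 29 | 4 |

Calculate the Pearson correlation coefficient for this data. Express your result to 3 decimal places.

-0.931

n = 6, Σu = 130, Σv = 111, Σu² = 3144, Σv² = 2663, Σuv = 1989
nΣuv − ΣuΣv = 11934 − 14430 = -2496
nΣu² − (Σu)² = 18864 − 16900 = 1964; nΣv² − (Σv)² = 15978 − 12321 = 3657
r = -2496 / √(1964 × 3657) = -2496 / 2679.9903 ≈ -0.931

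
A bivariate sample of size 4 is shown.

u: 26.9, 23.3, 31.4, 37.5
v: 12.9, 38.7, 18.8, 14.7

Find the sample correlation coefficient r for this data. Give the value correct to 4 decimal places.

-0.6580

n = 4, Σu = 119.1, Σv = 85.1, Σu² = 3658.71, Σv² = 2233.63, Σuv = 2390.29
nΣuv − ΣuΣv = 9561.16 − 10135.41 = -574.25
nΣu² − (Σu)² = 14634.84 − 14184.81 = 450.03; nΣv² − (Σv)² = 8934.52 − 7242.01 = 1692.51
r = -574.25 / √(450.03 × 1692.51) = -574.25 / 872.7430 ≈ -0.6580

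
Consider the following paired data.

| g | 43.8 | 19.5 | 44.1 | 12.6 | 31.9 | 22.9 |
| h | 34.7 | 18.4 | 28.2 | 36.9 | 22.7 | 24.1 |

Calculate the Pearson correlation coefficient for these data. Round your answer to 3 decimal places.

0.120

n = 6, Σg = 174.8, Σh = 165, Σg² = 5944.28, Σh² = 4795.6, Σgh = 4863.24
nΣgh − ΣgΣh = 29179.44 − 28842 = 337.44
nΣg² − (Σg)² = 35665.68 − 30555.04 = 5110.64; nΣh² − (Σh)² = 28773.6 − 27225 = 1548.6
r = 337.44 / √(5110.64 × 1548.6) = 337.44 / 2813.2432 ≈ 0.120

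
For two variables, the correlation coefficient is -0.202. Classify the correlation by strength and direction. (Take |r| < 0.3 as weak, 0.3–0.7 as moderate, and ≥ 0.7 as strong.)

weak negative

r = -0.202 < 0 so the relationship is negative.
|r| = 0.202, which falls in the weak range.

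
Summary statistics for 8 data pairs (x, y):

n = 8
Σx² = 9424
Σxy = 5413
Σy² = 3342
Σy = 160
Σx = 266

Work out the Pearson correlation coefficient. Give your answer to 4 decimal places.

0.3242

r = (nΣxy − ΣxΣy) / √[(nΣx² − (Σx)²)(nΣy² − (Σy)²)]
Numerator: 8×5413 − 266×160 = 744
Denominator: √[(75392 − 70756)(26736 − 25600)] = √[4636 × 1136] = 2294.8847
r = 744 / 2294.8847 ≈ 0.3242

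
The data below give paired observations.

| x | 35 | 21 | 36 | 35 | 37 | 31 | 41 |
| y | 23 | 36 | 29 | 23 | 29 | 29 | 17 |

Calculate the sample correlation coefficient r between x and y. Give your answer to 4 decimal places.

-0.8255

n = 7, Σx = 236, Σy = 186, Σx² = 8198, Σy² = 5166, Σxy = 6079
nΣxy − ΣxΣy = 42553 − 43896 = -1343
nΣx² − (Σx)² = 57386 − 55696 = 1690; nΣy² − (Σy)² = 36162 − 34596 = 1566
r = -1343 / √(1690 × 1566) = -1343 / 1626.8190 ≈ -0.8255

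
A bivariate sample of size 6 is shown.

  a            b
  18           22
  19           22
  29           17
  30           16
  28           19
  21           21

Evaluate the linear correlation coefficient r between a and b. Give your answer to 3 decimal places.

n = 6, Σa = 145, Σb = 117, Σa² = 3651, Σb² = 2315, Σab = 2760
nΣab − ΣaΣb = 16560 − 16965 = -405
nΣa² − (Σa)² = 21906 − 21025 = 881; nΣb² − (Σb)² = 13890 − 13689 = 201
r = -405 / √(881 × 201) = -405 / 420.8099 ≈ -0.962

-0.962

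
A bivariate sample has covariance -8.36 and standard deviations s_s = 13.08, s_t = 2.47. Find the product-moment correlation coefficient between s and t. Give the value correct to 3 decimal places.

-0.259

r = Cov(s,t) / (s_s · s_t) = -8.36 / (13.08 × 2.47)
  = -8.36 / 32.3076 ≈ -0.259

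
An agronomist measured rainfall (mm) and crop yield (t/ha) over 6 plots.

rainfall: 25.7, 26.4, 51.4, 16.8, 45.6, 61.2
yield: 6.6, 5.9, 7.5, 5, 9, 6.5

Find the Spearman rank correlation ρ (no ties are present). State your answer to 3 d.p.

0.486

Rank rainfall: 2, 3, 5, 1, 4, 6
Rank yield: 4, 2, 5, 1, 6, 3
d = rank(rainfall) − rank(yield): -2, 1, 0, 0, -2, 3; Σd² = 18
ρ = 1 − 6Σd² / [n(n²−1)] = 1 − 6×18 / (6×35) = 1 − 108/210 ≈ 0.486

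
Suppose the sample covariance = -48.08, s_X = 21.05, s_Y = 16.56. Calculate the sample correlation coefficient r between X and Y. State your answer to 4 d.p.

-0.1379

r = Cov(X,Y) / (s_X · s_Y) = -48.08 / (21.05 × 16.56)
  = -48.08 / 348.5880 ≈ -0.1379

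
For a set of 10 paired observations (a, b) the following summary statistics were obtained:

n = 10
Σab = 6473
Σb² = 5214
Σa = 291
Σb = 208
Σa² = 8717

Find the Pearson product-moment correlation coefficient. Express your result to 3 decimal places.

0.894

r = (nΣab − ΣaΣb) / √[(nΣa² − (Σa)²)(nΣb² − (Σb)²)]
Numerator: 10×6473 − 291×208 = 4202
Denominator: √[(87170 − 84681)(52140 − 43264)] = √[2489 × 8876] = 4700.2515
r = 4202 / 4700.2515 ≈ 0.894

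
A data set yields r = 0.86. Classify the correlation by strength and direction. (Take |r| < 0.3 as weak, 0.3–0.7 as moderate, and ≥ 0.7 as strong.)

r = 0.86 > 0 so the relationship is positive.
|r| = 0.86, which falls in the strong range.

strong positive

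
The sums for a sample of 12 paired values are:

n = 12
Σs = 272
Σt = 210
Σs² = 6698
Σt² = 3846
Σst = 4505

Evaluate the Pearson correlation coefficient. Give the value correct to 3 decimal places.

r = (nΣst − ΣsΣt) / √[(nΣs² − (Σs)²)(nΣt² − (Σt)²)]
Numerator: 12×4505 − 272×210 = -3060
Denominator: √[(80376 − 73984)(46152 − 44100)] = √[6392 × 2052] = 3621.6549
r = -3060 / 3621.6549 ≈ -0.845

-0.845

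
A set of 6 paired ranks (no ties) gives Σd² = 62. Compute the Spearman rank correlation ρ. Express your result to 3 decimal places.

-0.771

ρ = 1 − 6Σd² / [n(n²−1)] = 1 − 6×62 / (6×35)
  = 1 − 372/210 = 1 − 1.7714 ≈ -0.771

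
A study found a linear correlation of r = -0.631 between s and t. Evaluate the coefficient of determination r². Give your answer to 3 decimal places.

r² = (-0.631)² = 0.398

0.398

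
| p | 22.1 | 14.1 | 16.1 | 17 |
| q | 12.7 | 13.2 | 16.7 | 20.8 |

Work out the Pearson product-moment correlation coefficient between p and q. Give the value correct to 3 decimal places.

n = 4, Σp = 69.3, Σq = 63.4, Σp² = 1235.43, Σq² = 1047.06, Σpq = 1089.26
nΣpq − ΣpΣq = 4357.04 − 4393.62 = -36.58
nΣp² − (Σp)² = 4941.72 − 4802.49 = 139.23; nΣq² − (Σq)² = 4188.24 − 4019.56 = 168.68
r = -36.58 / √(139.23 × 168.68) = -36.58 / 153.2492 ≈ -0.239

-0.239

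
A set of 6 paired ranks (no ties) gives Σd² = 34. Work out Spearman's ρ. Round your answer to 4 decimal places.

0.0286

ρ = 1 − 6Σd² / [n(n²−1)] = 1 − 6×34 / (6×35)
  = 1 − 204/210 = 1 − 0.97143 ≈ 0.0286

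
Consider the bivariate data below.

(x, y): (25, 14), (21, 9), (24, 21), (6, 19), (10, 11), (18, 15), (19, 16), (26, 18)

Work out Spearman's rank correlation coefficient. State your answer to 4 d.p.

0.0714

Rank x: 7, 5, 6, 1, 2, 3, 4, 8
Rank y: 3, 1, 8, 7, 2, 4, 5, 6
d = rank(x) − rank(y): 4, 4, -2, -6, 0, -1, -1, 2; Σd² = 78
ρ = 1 − 6Σd² / [n(n²−1)] = 1 − 6×78 / (8×63) = 1 − 468/504 ≈ 0.0714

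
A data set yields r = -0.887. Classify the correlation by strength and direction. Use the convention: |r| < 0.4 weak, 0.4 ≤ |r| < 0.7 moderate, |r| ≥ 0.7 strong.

r = -0.887 < 0 so the relationship is negative.
|r| = 0.887, which falls in the strong range.

strong negative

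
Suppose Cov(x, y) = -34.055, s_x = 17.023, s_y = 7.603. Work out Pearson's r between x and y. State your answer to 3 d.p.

r = Cov(x,y) / (s_x · s_y) = -34.055 / (17.023 × 7.603)
  = -34.055 / 129.4259 ≈ -0.263

-0.263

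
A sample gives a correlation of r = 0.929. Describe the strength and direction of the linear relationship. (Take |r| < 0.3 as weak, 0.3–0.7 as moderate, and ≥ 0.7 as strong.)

strong positive

r = 0.929 > 0 so the relationship is positive.
|r| = 0.929, which falls in the strong range.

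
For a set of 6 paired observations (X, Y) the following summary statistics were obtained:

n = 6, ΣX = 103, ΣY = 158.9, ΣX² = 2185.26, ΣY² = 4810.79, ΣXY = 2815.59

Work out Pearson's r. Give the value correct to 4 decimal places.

0.1751

r = (nΣXY − ΣXΣY) / √[(nΣX² − (ΣX)²)(nΣY² − (ΣY)²)]
Numerator: 6×2815.59 − 103×158.9 = 526.84
Denominator: √[(13111.56 − 10609)(28864.74 − 25249.21)] = √[2502.56 × 3615.53] = 3008.0028
r = 526.84 / 3008.0028 ≈ 0.1751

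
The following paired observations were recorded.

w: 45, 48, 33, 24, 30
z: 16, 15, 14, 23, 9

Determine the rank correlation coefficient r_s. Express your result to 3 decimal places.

-0.100

Rank w: 4, 5, 3, 1, 2
Rank z: 4, 3, 2, 5, 1
d = rank(w) − rank(z): 0, 2, 1, -4, 1; Σd² = 22
ρ = 1 − 6Σd² / [n(n²−1)] = 1 − 6×22 / (5×24) = 1 − 132/120 ≈ -0.100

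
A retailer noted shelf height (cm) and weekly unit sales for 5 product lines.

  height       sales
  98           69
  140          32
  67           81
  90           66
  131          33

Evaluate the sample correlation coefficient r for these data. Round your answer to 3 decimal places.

-0.978

n = 5, Σx = 526, Σy = 281, Σx² = 58954, Σy² = 17791, Σxy = 26932
nΣxy − ΣxΣy = 134660 − 147806 = -13146
nΣx² − (Σx)² = 294770 − 276676 = 18094; nΣy² − (Σy)² = 88955 − 78961 = 9994
r = -13146 / √(18094 × 9994) = -13146 / 13447.3580 ≈ -0.978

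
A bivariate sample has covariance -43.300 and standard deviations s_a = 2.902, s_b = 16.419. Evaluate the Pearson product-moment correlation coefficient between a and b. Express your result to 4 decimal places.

-0.9087

r = Cov(a,b) / (s_a · s_b) = -43.300 / (2.902 × 16.419)
  = -43.300 / 47.6479 ≈ -0.9087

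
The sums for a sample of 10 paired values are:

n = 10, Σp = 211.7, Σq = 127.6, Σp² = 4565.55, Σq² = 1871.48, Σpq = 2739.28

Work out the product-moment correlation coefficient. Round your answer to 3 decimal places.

0.266

r = (nΣpq − ΣpΣq) / √[(nΣp² − (Σp)²)(nΣq² − (Σq)²)]
Numerator: 10×2739.28 − 211.7×127.6 = 379.88
Denominator: √[(45655.5 − 44816.89)(18714.8 − 16281.76)] = √[838.61 × 2433.04] = 1428.4158
r = 379.88 / 1428.4158 ≈ 0.266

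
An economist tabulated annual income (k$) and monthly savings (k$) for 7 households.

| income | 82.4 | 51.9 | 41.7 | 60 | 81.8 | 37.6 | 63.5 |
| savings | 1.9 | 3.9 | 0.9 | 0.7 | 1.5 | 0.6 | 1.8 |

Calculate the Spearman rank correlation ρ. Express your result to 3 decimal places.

0.536

Rank income: 7, 3, 2, 4, 6, 1, 5
Rank savings: 6, 7, 3, 2, 4, 1, 5
d = rank(income) − rank(savings): 1, -4, -1, 2, 2, 0, 0; Σd² = 26
ρ = 1 − 6Σd² / [n(n²−1)] = 1 − 6×26 / (7×48) = 1 − 156/336 ≈ 0.536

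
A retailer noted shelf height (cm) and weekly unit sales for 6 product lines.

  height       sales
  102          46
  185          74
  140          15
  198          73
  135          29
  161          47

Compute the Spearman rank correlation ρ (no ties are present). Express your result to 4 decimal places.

0.7143

Rank height: 1, 5, 3, 6, 2, 4
Rank sales: 3, 6, 1, 5, 2, 4
d = rank(height) − rank(sales): -2, -1, 2, 1, 0, 0; Σd² = 10
ρ = 1 − 6Σd² / [n(n²−1)] = 1 − 6×10 / (6×35) = 1 − 60/210 ≈ 0.7143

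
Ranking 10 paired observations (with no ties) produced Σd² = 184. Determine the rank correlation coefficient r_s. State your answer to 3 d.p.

-0.115

ρ = 1 − 6Σd² / [n(n²−1)] = 1 − 6×184 / (10×99)
  = 1 − 1104/990 = 1 − 1.1152 ≈ -0.115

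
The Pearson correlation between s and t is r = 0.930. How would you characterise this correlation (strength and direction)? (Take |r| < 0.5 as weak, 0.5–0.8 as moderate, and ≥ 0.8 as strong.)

r = 0.930 > 0 so the relationship is positive.
|r| = 0.930, which falls in the strong range.

strong positive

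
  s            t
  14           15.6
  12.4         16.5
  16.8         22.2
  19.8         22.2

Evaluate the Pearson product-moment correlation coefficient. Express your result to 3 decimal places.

0.879

n = 4, Σs = 63, Σt = 76.5, Σs² = 1024.04, Σt² = 1501.29, Σst = 1235.52
nΣst − ΣsΣt = 4942.08 − 4819.5 = 122.58
nΣs² − (Σs)² = 4096.16 − 3969 = 127.16; nΣt² − (Σt)² = 6005.16 − 5852.25 = 152.91
r = 122.58 / √(127.16 × 152.91) = 122.58 / 139.4419 ≈ 0.879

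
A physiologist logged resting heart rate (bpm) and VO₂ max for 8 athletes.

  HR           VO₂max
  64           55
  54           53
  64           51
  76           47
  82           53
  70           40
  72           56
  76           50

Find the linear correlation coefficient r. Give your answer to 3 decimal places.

-0.165

n = 8, Σx = 558, Σy = 405, Σx² = 39468, Σy² = 20689, Σxy = 28196
nΣxy − ΣxΣy = 225568 − 225990 = -422
nΣx² − (Σx)² = 315744 − 311364 = 4380; nΣy² − (Σy)² = 165512 − 164025 = 1487
r = -422 / √(4380 × 1487) = -422 / 2552.0697 ≈ -0.165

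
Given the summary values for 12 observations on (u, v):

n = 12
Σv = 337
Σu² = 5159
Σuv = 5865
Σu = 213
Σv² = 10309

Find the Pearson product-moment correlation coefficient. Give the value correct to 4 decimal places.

-0.1082

r = (nΣuv − ΣuΣv) / √[(nΣu² − (Σu)²)(nΣv² − (Σv)²)]
Numerator: 12×5865 − 213×337 = -1401
Denominator: √[(61908 − 45369)(123708 − 113569)] = √[16539 × 10139] = 12949.4757
r = -1401 / 12949.4757 ≈ -0.1082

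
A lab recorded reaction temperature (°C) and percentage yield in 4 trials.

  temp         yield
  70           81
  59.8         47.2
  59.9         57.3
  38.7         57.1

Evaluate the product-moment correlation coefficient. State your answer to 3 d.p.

n = 4, Σx = 228.4, Σy = 242.6, Σx² = 13561.74, Σy² = 15332.54, Σxy = 14134.6
nΣxy − ΣxΣy = 56538.4 − 55409.84 = 1128.56
nΣx² − (Σx)² = 54246.96 − 52166.56 = 2080.4; nΣy² − (Σy)² = 61330.16 − 58854.76 = 2475.4
r = 1128.56 / √(2080.4 × 2475.4) = 1128.56 / 2269.3220 ≈ 0.497

0.497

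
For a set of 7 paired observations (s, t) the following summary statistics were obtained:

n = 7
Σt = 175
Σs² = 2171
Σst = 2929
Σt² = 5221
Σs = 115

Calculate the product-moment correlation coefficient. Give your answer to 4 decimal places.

0.1106

r = (nΣst − ΣsΣt) / √[(nΣs² − (Σs)²)(nΣt² − (Σt)²)]
Numerator: 7×2929 − 115×175 = 378
Denominator: √[(15197 − 13225)(36547 − 30625)] = √[1972 × 5922] = 3417.3358
r = 378 / 3417.3358 ≈ 0.1106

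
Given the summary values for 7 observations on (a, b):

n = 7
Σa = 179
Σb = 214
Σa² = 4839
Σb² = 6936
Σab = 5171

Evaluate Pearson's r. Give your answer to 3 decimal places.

-0.939

r = (nΣab − ΣaΣb) / √[(nΣa² − (Σa)²)(nΣb² − (Σb)²)]
Numerator: 7×5171 − 179×214 = -2109
Denominator: √[(33873 − 32041)(48552 − 45796)] = √[1832 × 2756] = 2246.9962
r = -2109 / 2246.9962 ≈ -0.939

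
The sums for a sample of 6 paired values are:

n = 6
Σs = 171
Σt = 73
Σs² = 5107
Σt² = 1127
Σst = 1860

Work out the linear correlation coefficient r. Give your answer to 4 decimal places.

r = (nΣst − ΣsΣt) / √[(nΣs² − (Σs)²)(nΣt² − (Σt)²)]
Numerator: 6×1860 − 171×73 = -1323
Denominator: √[(30642 − 29241)(6762 − 5329)] = √[1401 × 1433] = 1416.9097
r = -1323 / 1416.9097 ≈ -0.9337

-0.9337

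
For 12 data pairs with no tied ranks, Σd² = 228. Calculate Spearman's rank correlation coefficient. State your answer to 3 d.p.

ρ = 1 − 6Σd² / [n(n²−1)] = 1 − 6×228 / (12×143)
  = 1 − 1368/1716 = 1 − 0.7972 ≈ 0.203

0.203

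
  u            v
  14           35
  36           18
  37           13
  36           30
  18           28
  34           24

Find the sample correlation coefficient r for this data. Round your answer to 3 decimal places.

n = 6, Σu = 175, Σv = 148, Σu² = 5637, Σv² = 3978, Σuv = 4019
nΣuv − ΣuΣv = 24114 − 25900 = -1786
nΣu² − (Σu)² = 33822 − 30625 = 3197; nΣv² − (Σv)² = 23868 − 21904 = 1964
r = -1786 / √(3197 × 1964) = -1786 / 2505.7749 ≈ -0.713

-0.713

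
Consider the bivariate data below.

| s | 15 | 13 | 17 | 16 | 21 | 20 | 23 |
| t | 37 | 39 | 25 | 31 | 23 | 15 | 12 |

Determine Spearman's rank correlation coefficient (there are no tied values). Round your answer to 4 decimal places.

-0.9643

Rank s: 2, 1, 4, 3, 6, 5, 7
Rank t: 6, 7, 4, 5, 3, 2, 1
d = rank(s) − rank(t): -4, -6, 0, -2, 3, 3, 6; Σd² = 110
ρ = 1 − 6Σd² / [n(n²−1)] = 1 − 6×110 / (7×48) = 1 − 660/336 ≈ -0.9643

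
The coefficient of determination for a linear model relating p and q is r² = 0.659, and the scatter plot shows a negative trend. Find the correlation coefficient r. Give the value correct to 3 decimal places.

|r| = √0.659 = 0.812
The association is negative, so r = −0.812.

-0.812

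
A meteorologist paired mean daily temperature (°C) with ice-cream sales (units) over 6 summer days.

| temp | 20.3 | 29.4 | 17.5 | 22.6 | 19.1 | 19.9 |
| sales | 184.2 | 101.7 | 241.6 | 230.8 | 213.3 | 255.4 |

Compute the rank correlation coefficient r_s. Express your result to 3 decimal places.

-0.600

Rank temp: 4, 6, 1, 5, 2, 3
Rank sales: 2, 1, 5, 4, 3, 6
d = rank(temp) − rank(sales): 2, 5, -4, 1, -1, -3; Σd² = 56
ρ = 1 − 6Σd² / [n(n²−1)] = 1 − 6×56 / (6×35) = 1 − 336/210 ≈ -0.600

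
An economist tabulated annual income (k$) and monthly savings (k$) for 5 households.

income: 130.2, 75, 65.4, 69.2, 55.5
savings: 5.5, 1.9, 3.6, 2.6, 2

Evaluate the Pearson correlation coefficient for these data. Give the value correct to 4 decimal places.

n = 5, Σx = 395.3, Σy = 15.6, Σx² = 34723.09, Σy² = 57.58, Σxy = 1384.96
nΣxy − ΣxΣy = 6924.8 − 6166.68 = 758.12
nΣx² − (Σx)² = 173615.45 − 156262.09 = 17353.36; nΣy² − (Σy)² = 287.9 − 243.36 = 44.54
r = 758.12 / √(17353.36 × 44.54) = 758.12 / 879.1579 ≈ 0.8623

0.8623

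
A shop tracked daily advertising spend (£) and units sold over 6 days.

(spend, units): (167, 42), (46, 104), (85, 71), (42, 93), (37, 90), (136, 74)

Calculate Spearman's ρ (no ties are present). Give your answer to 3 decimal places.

Rank spend: 6, 3, 4, 2, 1, 5
Rank units: 1, 6, 2, 5, 4, 3
d = rank(spend) − rank(units): 5, -3, 2, -3, -3, 2; Σd² = 60
ρ = 1 − 6Σd² / [n(n²−1)] = 1 − 6×60 / (6×35) = 1 − 360/210 ≈ -0.714

-0.714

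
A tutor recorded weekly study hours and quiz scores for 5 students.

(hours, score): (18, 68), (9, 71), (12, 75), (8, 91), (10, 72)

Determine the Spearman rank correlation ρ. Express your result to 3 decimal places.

Rank hours: 5, 2, 4, 1, 3
Rank score: 1, 2, 4, 5, 3
d = rank(hours) − rank(score): 4, 0, 0, -4, 0; Σd² = 32
ρ = 1 − 6Σd² / [n(n²−1)] = 1 − 6×32 / (5×24) = 1 − 192/120 ≈ -0.600

-0.600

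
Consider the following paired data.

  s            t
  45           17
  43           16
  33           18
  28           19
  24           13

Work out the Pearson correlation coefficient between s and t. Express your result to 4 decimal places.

n = 5, Σs = 173, Σt = 83, Σs² = 6323, Σt² = 1399, Σst = 2891
nΣst − ΣsΣt = 14455 − 14359 = 96
nΣs² − (Σs)² = 31615 − 29929 = 1686; nΣt² − (Σt)² = 6995 − 6889 = 106
r = 96 / √(1686 × 106) = 96 / 422.7482 ≈ 0.2271

0.2271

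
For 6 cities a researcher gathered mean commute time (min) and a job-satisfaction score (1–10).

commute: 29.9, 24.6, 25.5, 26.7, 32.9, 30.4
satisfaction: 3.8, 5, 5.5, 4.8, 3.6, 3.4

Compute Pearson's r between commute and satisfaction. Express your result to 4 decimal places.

n = 6, Σx = 170, Σy = 26.1, Σx² = 4868.88, Σy² = 117.25, Σxy = 726.83
nΣxy − ΣxΣy = 4360.98 − 4437 = -76.02
nΣx² − (Σx)² = 29213.28 − 28900 = 313.28; nΣy² − (Σy)² = 703.5 − 681.21 = 22.29
r = -76.02 / √(313.28 × 22.29) = -76.02 / 83.5644 ≈ -0.9097

-0.9097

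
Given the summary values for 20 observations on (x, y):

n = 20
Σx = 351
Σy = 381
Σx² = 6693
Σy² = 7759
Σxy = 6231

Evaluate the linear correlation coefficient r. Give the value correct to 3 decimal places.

r = (nΣxy − ΣxΣy) / √[(nΣx² − (Σx)²)(nΣy² − (Σy)²)]
Numerator: 20×6231 − 351×381 = -9111
Denominator: √[(133860 − 123201)(155180 − 145161)] = √[10659 × 10019] = 10334.0467
r = -9111 / 10334.0467 ≈ -0.882

-0.882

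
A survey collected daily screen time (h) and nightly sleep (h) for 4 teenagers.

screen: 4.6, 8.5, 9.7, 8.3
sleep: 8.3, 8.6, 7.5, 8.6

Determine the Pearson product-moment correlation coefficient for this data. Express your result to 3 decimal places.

-0.339

n = 4, Σx = 31.1, Σy = 33, Σx² = 256.39, Σy² = 273.06, Σxy = 255.41
nΣxy − ΣxΣy = 1021.64 − 1026.3 = -4.66
nΣx² − (Σx)² = 1025.56 − 967.21 = 58.35; nΣy² − (Σy)² = 1092.24 − 1089 = 3.24
r = -4.66 / √(58.35 × 3.24) = -4.66 / 13.7497 ≈ -0.339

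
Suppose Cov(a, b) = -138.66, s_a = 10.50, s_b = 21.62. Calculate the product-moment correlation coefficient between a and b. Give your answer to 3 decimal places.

-0.611

r = Cov(a,b) / (s_a · s_b) = -138.66 / (10.50 × 21.62)
  = -138.66 / 227.0100 ≈ -0.611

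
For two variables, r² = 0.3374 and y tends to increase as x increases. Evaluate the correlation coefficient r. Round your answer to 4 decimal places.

0.5809

|r| = √0.3374 = 0.5809
The association is positive, so r = 0.5809.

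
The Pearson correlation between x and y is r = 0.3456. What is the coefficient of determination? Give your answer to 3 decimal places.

r² = (0.3456)² = 0.119

0.119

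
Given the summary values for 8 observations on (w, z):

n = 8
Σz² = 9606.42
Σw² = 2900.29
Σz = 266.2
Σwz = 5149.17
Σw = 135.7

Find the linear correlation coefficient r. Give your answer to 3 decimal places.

0.947

r = (nΣwz − ΣwΣz) / √[(nΣw² − (Σw)²)(nΣz² − (Σz)²)]
Numerator: 8×5149.17 − 135.7×266.2 = 5070.02
Denominator: √[(23202.32 − 18414.49)(76851.36 − 70862.44)] = √[4787.83 × 5988.92] = 5354.8045
r = 5070.02 / 5354.8045 ≈ 0.947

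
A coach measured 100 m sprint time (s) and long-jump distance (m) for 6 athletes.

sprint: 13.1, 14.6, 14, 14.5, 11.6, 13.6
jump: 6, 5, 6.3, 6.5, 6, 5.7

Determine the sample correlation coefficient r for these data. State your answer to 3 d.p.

n = 6, Σx = 81.4, Σy = 35.5, Σx² = 1110.54, Σy² = 211.43, Σxy = 481.17
nΣxy − ΣxΣy = 2887.02 − 2889.7 = -2.68
nΣx² − (Σx)² = 6663.24 − 6625.96 = 37.28; nΣy² − (Σy)² = 1268.58 − 1260.25 = 8.33
r = -2.68 / √(37.28 × 8.33) = -2.68 / 17.6222 ≈ -0.152

-0.152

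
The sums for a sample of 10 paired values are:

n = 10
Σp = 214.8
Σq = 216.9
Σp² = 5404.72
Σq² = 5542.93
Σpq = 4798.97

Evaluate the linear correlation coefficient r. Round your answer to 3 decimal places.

r = (nΣpq − ΣpΣq) / √[(nΣp² − (Σp)²)(nΣq² − (Σq)²)]
Numerator: 10×4798.97 − 214.8×216.9 = 1399.58
Denominator: √[(54047.2 − 46139.04)(55429.3 − 47045.61)] = √[7908.16 × 8383.69] = 8142.4543
r = 1399.58 / 8142.4543 ≈ 0.172

0.172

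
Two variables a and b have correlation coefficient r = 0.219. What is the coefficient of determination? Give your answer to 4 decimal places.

0.0480

r² = (0.219)² = 0.0480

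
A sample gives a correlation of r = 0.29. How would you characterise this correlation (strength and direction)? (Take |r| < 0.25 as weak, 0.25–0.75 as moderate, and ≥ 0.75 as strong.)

r = 0.29 > 0 so the relationship is positive.
|r| = 0.29, which falls in the moderate range.

moderate positive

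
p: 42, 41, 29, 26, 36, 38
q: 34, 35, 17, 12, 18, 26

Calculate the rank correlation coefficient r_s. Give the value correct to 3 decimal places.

Rank p: 6, 5, 2, 1, 3, 4
Rank q: 5, 6, 2, 1, 3, 4
d = rank(p) − rank(q): 1, -1, 0, 0, 0, 0; Σd² = 2
ρ = 1 − 6Σd² / [n(n²−1)] = 1 − 6×2 / (6×35) = 1 − 12/210 ≈ 0.943

0.943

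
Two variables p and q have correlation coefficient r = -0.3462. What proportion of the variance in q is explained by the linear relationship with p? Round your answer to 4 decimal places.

0.1199

r² = (-0.3462)² = 0.1199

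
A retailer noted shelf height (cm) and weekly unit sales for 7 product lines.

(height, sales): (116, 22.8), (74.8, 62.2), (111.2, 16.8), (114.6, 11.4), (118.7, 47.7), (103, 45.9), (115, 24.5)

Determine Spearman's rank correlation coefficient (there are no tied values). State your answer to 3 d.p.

Rank height: 6, 1, 3, 4, 7, 2, 5
Rank sales: 3, 7, 2, 1, 6, 5, 4
d = rank(height) − rank(sales): 3, -6, 1, 3, 1, -3, 1; Σd² = 66
ρ = 1 − 6Σd² / [n(n²−1)] = 1 − 6×66 / (7×48) = 1 − 396/336 ≈ -0.179

-0.179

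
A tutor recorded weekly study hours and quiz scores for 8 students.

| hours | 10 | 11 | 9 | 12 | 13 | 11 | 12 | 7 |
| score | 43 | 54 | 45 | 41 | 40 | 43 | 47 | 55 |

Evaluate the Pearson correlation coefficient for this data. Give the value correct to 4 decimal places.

n = 8, Σx = 85, Σy = 368, Σx² = 929, Σy² = 17154, Σxy = 3863
nΣxy − ΣxΣy = 30904 − 31280 = -376
nΣx² − (Σx)² = 7432 − 7225 = 207; nΣy² − (Σy)² = 137232 − 135424 = 1808
r = -376 / √(207 × 1808) = -376 / 611.7647 ≈ -0.6146

-0.6146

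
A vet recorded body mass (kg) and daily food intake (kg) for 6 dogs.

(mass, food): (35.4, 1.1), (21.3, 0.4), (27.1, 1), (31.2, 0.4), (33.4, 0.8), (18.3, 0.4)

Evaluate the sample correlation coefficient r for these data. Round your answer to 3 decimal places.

0.645

n = 6, Σx = 166.7, Σy = 4.1, Σx² = 4865.15, Σy² = 3.33, Σxy = 121.08
nΣxy − ΣxΣy = 726.48 − 683.47 = 43.01
nΣx² − (Σx)² = 29190.9 − 27788.89 = 1402.01; nΣy² − (Σy)² = 19.98 − 16.81 = 3.17
r = 43.01 / √(1402.01 × 3.17) = 43.01 / 66.6661 ≈ 0.645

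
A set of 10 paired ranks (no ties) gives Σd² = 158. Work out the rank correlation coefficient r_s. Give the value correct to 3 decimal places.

0.042

ρ = 1 − 6Σd² / [n(n²−1)] = 1 − 6×158 / (10×99)
  = 1 − 948/990 = 1 − 0.9576 ≈ 0.042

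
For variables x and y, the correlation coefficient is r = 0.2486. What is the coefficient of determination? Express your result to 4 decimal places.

0.0618

r² = (0.2486)² = 0.0618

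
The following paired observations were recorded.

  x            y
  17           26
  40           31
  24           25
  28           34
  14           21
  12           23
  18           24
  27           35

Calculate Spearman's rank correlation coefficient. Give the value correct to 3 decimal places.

Rank x: 3, 8, 5, 7, 2, 1, 4, 6
Rank y: 5, 6, 4, 7, 1, 2, 3, 8
d = rank(x) − rank(y): -2, 2, 1, 0, 1, -1, 1, -2; Σd² = 16
ρ = 1 − 6Σd² / [n(n²−1)] = 1 − 6×16 / (8×63) = 1 − 96/504 ≈ 0.810

0.810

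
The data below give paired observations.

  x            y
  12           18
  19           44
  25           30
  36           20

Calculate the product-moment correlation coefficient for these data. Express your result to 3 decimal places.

n = 4, Σx = 92, Σy = 112, Σx² = 2426, Σy² = 3560, Σxy = 2522
nΣxy − ΣxΣy = 10088 − 10304 = -216
nΣx² − (Σx)² = 9704 − 8464 = 1240; nΣy² − (Σy)² = 14240 − 12544 = 1696
r = -216 / √(1240 × 1696) = -216 / 1450.1862 ≈ -0.149

-0.149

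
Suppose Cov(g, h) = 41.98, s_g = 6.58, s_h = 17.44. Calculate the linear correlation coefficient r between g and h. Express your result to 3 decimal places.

0.366

r = Cov(g,h) / (s_g · s_h) = 41.98 / (6.58 × 17.44)
  = 41.98 / 114.7552 ≈ 0.366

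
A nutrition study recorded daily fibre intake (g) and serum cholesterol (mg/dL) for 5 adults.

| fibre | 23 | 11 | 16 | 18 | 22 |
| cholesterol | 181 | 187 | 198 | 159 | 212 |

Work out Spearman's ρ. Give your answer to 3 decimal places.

Rank fibre: 5, 1, 2, 3, 4
Rank cholesterol: 2, 3, 4, 1, 5
d = rank(fibre) − rank(cholesterol): 3, -2, -2, 2, -1; Σd² = 22
ρ = 1 − 6Σd² / [n(n²−1)] = 1 − 6×22 / (5×24) = 1 − 132/120 ≈ -0.100

-0.100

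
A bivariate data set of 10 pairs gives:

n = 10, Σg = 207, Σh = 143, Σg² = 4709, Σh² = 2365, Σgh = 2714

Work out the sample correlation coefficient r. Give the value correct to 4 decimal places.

r = (nΣgh − ΣgΣh) / √[(nΣg² − (Σg)²)(nΣh² − (Σh)²)]
Numerator: 10×2714 − 207×143 = -2461
Denominator: √[(47090 − 42849)(23650 − 20449)] = √[4241 × 3201] = 3684.4865
r = -2461 / 3684.4865 ≈ -0.6679

-0.6679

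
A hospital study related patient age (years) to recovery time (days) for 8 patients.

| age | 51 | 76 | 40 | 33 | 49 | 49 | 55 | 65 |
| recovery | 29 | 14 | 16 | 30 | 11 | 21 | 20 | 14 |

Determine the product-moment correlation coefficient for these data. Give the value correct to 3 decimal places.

n = 8, Σx = 418, Σy = 155, Σx² = 23118, Σy² = 3351, Σxy = 7751
nΣxy − ΣxΣy = 62008 − 64790 = -2782
nΣx² − (Σx)² = 184944 − 174724 = 10220; nΣy² − (Σy)² = 26808 − 24025 = 2783
r = -2782 / √(10220 × 2783) = -2782 / 5333.1285 ≈ -0.522

-0.522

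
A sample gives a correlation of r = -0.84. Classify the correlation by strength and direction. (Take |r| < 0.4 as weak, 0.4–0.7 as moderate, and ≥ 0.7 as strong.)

r = -0.84 < 0 so the relationship is negative.
|r| = 0.84, which falls in the strong range.

strong negative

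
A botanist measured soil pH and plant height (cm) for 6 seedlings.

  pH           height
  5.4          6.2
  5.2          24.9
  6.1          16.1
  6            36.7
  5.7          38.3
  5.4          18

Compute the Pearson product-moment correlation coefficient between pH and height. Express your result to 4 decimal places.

0.3140

n = 6, Σx = 33.8, Σy = 140.2, Σx² = 191.06, Σy² = 4055.44, Σxy = 796.88
nΣxy − ΣxΣy = 4781.28 − 4738.76 = 42.52
nΣx² − (Σx)² = 1146.36 − 1142.44 = 3.92; nΣy² − (Σy)² = 24332.64 − 19656.04 = 4676.6
r = 42.52 / √(3.92 × 4676.6) = 42.52 / 135.3967 ≈ 0.3140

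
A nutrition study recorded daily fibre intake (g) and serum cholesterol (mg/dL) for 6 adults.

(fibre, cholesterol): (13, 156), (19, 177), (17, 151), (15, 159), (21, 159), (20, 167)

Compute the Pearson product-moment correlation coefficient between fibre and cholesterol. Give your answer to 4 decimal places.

0.4548

n = 6, Σx = 105, Σy = 969, Σx² = 1885, Σy² = 156917, Σxy = 17022
nΣxy − ΣxΣy = 102132 − 101745 = 387
nΣx² − (Σx)² = 11310 − 11025 = 285; nΣy² − (Σy)² = 941502 − 938961 = 2541
r = 387 / √(285 × 2541) = 387 / 850.9906 ≈ 0.4548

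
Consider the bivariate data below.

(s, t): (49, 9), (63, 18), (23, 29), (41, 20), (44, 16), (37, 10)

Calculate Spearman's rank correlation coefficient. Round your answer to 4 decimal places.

-0.4286

Rank s: 5, 6, 1, 3, 4, 2
Rank t: 1, 4, 6, 5, 3, 2
d = rank(s) − rank(t): 4, 2, -5, -2, 1, 0; Σd² = 50
ρ = 1 − 6Σd² / [n(n²−1)] = 1 − 6×50 / (6×35) = 1 − 300/210 ≈ -0.4286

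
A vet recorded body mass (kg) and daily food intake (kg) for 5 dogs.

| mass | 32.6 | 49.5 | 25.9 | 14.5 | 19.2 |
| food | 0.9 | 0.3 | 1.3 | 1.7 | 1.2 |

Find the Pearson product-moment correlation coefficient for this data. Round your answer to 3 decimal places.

-0.964

n = 5, Σx = 141.7, Σy = 5.4, Σx² = 4762.71, Σy² = 6.92, Σxy = 125.55
nΣxy − ΣxΣy = 627.75 − 765.18 = -137.43
nΣx² − (Σx)² = 23813.55 − 20078.89 = 3734.66; nΣy² − (Σy)² = 34.6 − 29.16 = 5.44
r = -137.43 / √(3734.66 × 5.44) = -137.43 / 142.5361 ≈ -0.964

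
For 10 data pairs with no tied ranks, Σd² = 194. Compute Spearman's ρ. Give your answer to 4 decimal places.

ρ = 1 − 6Σd² / [n(n²−1)] = 1 − 6×194 / (10×99)
  = 1 − 1164/990 = 1 − 1.17576 ≈ -0.1758

-0.1758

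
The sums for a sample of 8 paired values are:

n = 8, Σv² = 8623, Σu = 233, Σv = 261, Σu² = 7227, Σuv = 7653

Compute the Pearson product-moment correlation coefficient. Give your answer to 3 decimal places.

r = (nΣuv − ΣuΣv) / √[(nΣu² − (Σu)²)(nΣv² − (Σv)²)]
Numerator: 8×7653 − 233×261 = 411
Denominator: √[(57816 − 54289)(68984 − 68121)] = √[3527 × 863] = 1744.6492
r = 411 / 1744.6492 ≈ 0.236

0.236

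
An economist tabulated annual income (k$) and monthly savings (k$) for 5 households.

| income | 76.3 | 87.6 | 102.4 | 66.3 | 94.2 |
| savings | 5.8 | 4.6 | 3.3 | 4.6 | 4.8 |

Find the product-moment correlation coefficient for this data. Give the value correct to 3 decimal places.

n = 5, Σx = 426.8, Σy = 23.1, Σx² = 37250.54, Σy² = 109.89, Σxy = 1940.56
nΣxy − ΣxΣy = 9702.8 − 9859.08 = -156.28
nΣx² − (Σx)² = 186252.7 − 182158.24 = 4094.46; nΣy² − (Σy)² = 549.45 − 533.61 = 15.84
r = -156.28 / √(4094.46 × 15.84) = -156.28 / 254.6689 ≈ -0.614

-0.614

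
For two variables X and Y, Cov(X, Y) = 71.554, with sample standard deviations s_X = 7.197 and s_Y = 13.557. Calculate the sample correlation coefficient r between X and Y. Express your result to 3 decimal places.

0.733

r = Cov(X,Y) / (s_X · s_Y) = 71.554 / (7.197 × 13.557)
  = 71.554 / 97.5697 ≈ 0.733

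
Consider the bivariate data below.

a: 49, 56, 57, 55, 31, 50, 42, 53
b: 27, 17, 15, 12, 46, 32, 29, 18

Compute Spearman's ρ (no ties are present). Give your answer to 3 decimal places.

Rank a: 3, 7, 8, 6, 1, 4, 2, 5
Rank b: 5, 3, 2, 1, 8, 7, 6, 4
d = rank(a) − rank(b): -2, 4, 6, 5, -7, -3, -4, 1; Σd² = 156
ρ = 1 − 6Σd² / [n(n²−1)] = 1 − 6×156 / (8×63) = 1 − 936/504 ≈ -0.857

-0.857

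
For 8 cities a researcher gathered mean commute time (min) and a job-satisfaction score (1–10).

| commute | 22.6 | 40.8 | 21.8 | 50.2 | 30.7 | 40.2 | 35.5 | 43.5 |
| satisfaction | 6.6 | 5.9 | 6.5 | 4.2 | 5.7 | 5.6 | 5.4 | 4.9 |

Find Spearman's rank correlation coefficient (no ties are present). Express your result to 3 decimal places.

Rank commute: 2, 6, 1, 8, 3, 5, 4, 7
Rank satisfaction: 8, 6, 7, 1, 5, 4, 3, 2
d = rank(commute) − rank(satisfaction): -6, 0, -6, 7, -2, 1, 1, 5; Σd² = 152
ρ = 1 − 6Σd² / [n(n²−1)] = 1 − 6×152 / (8×63) = 1 − 912/504 ≈ -0.810

-0.810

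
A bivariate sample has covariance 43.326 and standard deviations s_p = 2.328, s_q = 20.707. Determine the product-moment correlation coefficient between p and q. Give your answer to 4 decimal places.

0.8988

r = Cov(p,q) / (s_p · s_q) = 43.326 / (2.328 × 20.707)
  = 43.326 / 48.2059 ≈ 0.8988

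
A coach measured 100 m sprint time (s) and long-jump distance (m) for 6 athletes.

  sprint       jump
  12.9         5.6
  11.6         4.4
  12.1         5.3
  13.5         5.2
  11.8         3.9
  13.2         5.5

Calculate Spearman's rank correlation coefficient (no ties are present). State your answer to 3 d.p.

Rank sprint: 4, 1, 3, 6, 2, 5
Rank jump: 6, 2, 4, 3, 1, 5
d = rank(sprint) − rank(jump): -2, -1, -1, 3, 1, 0; Σd² = 16
ρ = 1 − 6Σd² / [n(n²−1)] = 1 − 6×16 / (6×35) = 1 − 96/210 ≈ 0.543

0.543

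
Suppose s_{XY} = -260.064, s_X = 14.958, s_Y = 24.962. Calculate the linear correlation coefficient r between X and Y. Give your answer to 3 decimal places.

r = Cov(X,Y) / (s_X · s_Y) = -260.064 / (14.958 × 24.962)
  = -260.064 / 373.3816 ≈ -0.697

-0.697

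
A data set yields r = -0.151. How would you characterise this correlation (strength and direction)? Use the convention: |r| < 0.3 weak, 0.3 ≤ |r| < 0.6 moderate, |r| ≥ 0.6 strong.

weak negative

r = -0.151 < 0 so the relationship is negative.
|r| = 0.151, which falls in the weak range.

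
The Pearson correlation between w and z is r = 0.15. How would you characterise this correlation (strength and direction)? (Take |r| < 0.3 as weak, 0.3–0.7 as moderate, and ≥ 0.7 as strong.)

weak positive

r = 0.15 > 0 so the relationship is positive.
|r| = 0.15, which falls in the weak range.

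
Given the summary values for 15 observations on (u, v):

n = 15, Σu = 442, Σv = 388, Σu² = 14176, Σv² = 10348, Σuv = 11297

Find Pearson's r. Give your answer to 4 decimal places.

-0.2271

r = (nΣuv − ΣuΣv) / √[(nΣu² − (Σu)²)(nΣv² − (Σv)²)]
Numerator: 15×11297 − 442×388 = -2041
Denominator: √[(212640 − 195364)(155220 − 150544)] = √[17276 × 4676] = 8987.9128
r = -2041 / 8987.9128 ≈ -0.2271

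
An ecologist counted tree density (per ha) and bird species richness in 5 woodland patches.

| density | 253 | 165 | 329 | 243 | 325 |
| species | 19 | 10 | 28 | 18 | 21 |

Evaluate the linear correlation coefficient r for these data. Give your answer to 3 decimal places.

n = 5, Σx = 1315, Σy = 96, Σx² = 364149, Σy² = 2010, Σxy = 26868
nΣxy − ΣxΣy = 134340 − 126240 = 8100
nΣx² − (Σx)² = 1820745 − 1729225 = 91520; nΣy² − (Σy)² = 10050 − 9216 = 834
r = 8100 / √(91520 × 834) = 8100 / 8736.5714 ≈ 0.927

0.927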